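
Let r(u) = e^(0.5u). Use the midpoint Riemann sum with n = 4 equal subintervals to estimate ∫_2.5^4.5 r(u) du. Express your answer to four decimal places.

11.9636

Δu = (4.5 − 2.5)/4 = 0.5.
Midpoints: 2.75, 3.25, 3.75, 4.25.
r(2.75) ≈ 3.9551, r(3.25) ≈ 5.0784, r(3.75) ≈ 6.5208, r(4.25) ≈ 8.3729.
Sum = Δu · [r(2.75) + r(3.25) + r(3.75) + r(4.25)].
Sum ≈ 11.9636.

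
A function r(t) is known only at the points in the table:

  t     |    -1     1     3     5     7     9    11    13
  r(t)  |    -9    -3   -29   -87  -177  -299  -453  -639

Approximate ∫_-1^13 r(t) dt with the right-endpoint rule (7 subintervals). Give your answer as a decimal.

Δt = 2.
Sum = 2·[(-3) + (-29) + (-87) + (-177) + (-299) + (-453) + (-639)] = -3374.

-3374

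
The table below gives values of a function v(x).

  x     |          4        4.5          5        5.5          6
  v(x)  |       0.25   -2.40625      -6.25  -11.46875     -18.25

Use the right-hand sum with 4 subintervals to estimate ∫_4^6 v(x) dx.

Δx = 0.5.
Sum = 0.5·[(-2.40625) + (-6.25) + (-11.46875) + (-18.25)] = -19.1875.

-19.1875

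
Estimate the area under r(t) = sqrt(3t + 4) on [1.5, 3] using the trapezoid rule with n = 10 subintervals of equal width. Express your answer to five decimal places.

Δt = (3 − 1.5)/10 = 0.15.
r(1.5) ≈ 2.91548, r(1.65) ≈ 2.99166, r(1.8) ≈ 3.06594, r(1.95) ≈ 3.13847, r(2.1) ≈ 3.20936, r(2.25) ≈ 3.27872, r(2.4) ≈ 3.34664, r(2.55) ≈ 3.41321, r(2.7) ≈ 3.47851, r(2.85) ≈ 3.54260, r(3) ≈ 3.60555.
T_10 = (Δt/2)·[r(t_0) + 2r(t_1) + ... + 2r(t_{9}) + r(t_10)].
Sum ≈ 4.90884.

4.90884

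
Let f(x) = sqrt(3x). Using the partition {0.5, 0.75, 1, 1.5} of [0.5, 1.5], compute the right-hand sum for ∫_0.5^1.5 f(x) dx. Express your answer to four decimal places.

Subinterval widths: 0.25, 0.25, 0.5.
Right endpoints: 0.75, 1, 1.5.
f(0.75) ≈ 1.5000, f(1) ≈ 1.7321, f(1.5) ≈ 2.1213.
Sum = Σ Δx_i · f(x_i).
Sum ≈ 1.8687.

1.8687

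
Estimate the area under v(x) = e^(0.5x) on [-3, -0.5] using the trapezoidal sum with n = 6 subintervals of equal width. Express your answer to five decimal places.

Δx = (-0.5 − (-3))/6 = 5/12.
v(-3) ≈ 0.22313, v(-31/12) ≈ 0.27481, v(-13/6) ≈ 0.33847, v(-1.75) ≈ 0.41686, v(-4/3) ≈ 0.51342, v(-11/12) ≈ 0.63234, v(-0.5) ≈ 0.77880.
T_6 = (Δx/2)·[v(x_0) + 2v(x_1) + ... + 2v(x_{5}) + v(x_6)].
Sum ≈ 1.11536.

1.11536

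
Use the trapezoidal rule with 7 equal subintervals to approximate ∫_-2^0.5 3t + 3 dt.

1.875

Δt = (0.5 − (-2))/7 = 5/14.
f(-2) = -3, f(-23/14) = -27/14, f(-9/7) = -6/7, f(-13/14) = 3/14, f(-4/7) = 9/7, f(-3/14) = 33/14, f(1/7) = 24/7, f(0.5) = 4.5.
T_7 = (Δt/2)·[f(t_0) + 2f(t_1) + ... + 2f(t_{6}) + f(t_7)].
Sum = 1.875.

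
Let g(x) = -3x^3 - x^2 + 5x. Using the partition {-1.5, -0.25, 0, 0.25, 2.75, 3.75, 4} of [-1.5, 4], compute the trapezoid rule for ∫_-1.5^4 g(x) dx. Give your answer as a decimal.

Subinterval widths: 1.25, 0.25, 0.25, 2.5, 1, 0.25.
g(-1.5) = 0.375, g(-0.25) = -1.265625, g(0) = 0, g(0.25) = 1.140625, g(2.75) = -56.203125, g(3.75) = -153.515625, g(4) = -188.
On each subinterval the trapezoid contributes (Δx_i/2)·[g(x_{i-1}) + g(x_i)].
Sum = -216.94921875.

-216.94921875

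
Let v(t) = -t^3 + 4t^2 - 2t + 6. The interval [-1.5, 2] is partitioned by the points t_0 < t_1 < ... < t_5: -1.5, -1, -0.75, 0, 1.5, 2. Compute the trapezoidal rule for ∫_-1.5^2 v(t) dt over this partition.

Subinterval widths: 0.5, 0.25, 0.75, 1.5, 0.5.
v(-1.5) = 21.375, v(-1) = 13, v(-0.75) = 10.171875, v(0) = 6, v(1.5) = 8.625, v(2) = 10.
On each subinterval the trapezoid contributes (Δt_i/2)·[v(t_{i-1}) + v(t_i)].
Sum = 33.1796875.

33.1796875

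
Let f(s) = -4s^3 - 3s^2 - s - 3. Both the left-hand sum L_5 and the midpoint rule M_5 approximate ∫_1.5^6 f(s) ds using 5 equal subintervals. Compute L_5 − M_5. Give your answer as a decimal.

386.5725

L_5 = -1132.785.
M_5 = -1519.3575.
L_5 − M_5 = 386.5725.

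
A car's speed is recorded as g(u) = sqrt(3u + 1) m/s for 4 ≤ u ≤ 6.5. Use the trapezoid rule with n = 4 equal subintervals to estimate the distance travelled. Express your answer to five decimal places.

10.20736

Δu = (6.5 − 4)/4 = 0.625.
g(4) ≈ 3.60555, g(4.625) ≈ 3.85681, g(5.25) ≈ 4.09268, g(5.875) ≈ 4.31567, g(6.5) ≈ 4.52769.
T_4 = (Δu/2)·[g(u_0) + 2g(u_1) + 2g(u_2) + 2g(u_3) + g(u_4)].
Sum ≈ 10.20736.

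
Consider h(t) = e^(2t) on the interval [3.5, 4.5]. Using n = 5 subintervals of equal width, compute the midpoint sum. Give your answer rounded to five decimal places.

Δt = (4.5 − 3.5)/5 = 0.2.
Midpoints: 3.6, 3.8, 4, 4.2, 4.4.
h(3.6) ≈ 1339.43076, h(3.8) ≈ 1998.19590, h(4) ≈ 2980.95799, h(4.2) ≈ 4447.06675, h(4.4) ≈ 6634.24401.
Sum = Δt · [h(3.6) + h(3.8) + h(4) + h(4.2) + h(4.4)].
Sum ≈ 3479.97908.

3479.97908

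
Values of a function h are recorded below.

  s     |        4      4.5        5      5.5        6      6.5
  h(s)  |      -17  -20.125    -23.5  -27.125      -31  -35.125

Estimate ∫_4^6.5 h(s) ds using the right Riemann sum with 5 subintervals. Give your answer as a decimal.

-68.4375

Δs = 0.5.
Sum = 0.5·[(-20.125) + (-23.5) + (-27.125) + (-31) + (-35.125)] = -68.4375.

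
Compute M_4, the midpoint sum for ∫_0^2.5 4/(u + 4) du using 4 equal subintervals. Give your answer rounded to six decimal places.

1.939518

Δu = (2.5 − 0)/4 = 0.625.
Midpoints: 0.3125, 0.9375, 1.5625, 2.1875.
f(0.3125) = 64/69, f(0.9375) = 64/79, f(1.5625) = 64/89, f(2.1875) = 64/99.
Sum = Δu · [f(0.3125) + f(0.9375) + f(1.5625) + f(2.1875)].
Sum ≈ 1.939518.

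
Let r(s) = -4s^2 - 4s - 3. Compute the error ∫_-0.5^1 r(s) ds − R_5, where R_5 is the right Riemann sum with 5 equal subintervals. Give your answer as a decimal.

Exact integral: ∫_-0.5^1 r(s) ds = -7.5.
R_5 = -8.94.
Error = -7.5 − (-8.94) = 1.44.

1.44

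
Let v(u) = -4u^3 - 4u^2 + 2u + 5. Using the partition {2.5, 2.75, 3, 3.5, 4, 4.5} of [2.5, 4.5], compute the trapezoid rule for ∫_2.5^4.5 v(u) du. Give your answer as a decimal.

-450.921875

Subinterval widths: 0.25, 0.25, 0.5, 0.5, 0.5.
v(2.5) = -77.5, v(2.75) = -102.9375, v(3) = -133, v(3.5) = -208.5, v(4) = -307, v(4.5) = -431.5.
On each subinterval the trapezoid contributes (Δu_i/2)·[v(u_{i-1}) + v(u_i)].
Sum = -450.921875.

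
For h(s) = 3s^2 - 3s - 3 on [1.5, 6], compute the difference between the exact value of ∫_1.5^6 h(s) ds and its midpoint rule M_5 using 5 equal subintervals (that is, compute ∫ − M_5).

Exact integral: ∫_1.5^6 h(s) ds = 148.5.
M_5 = 147.58875.
Error = 148.5 − 147.58875 = 0.91125.

0.91125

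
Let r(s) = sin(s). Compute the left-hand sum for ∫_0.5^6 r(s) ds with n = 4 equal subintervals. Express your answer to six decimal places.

0.452557

Δs = (6 − 0.5)/4 = 1.375.
Left endpoints: 0.5, 1.875, 3.25, 4.625.
r(0.5) ≈ 0.479426, r(1.875) ≈ 0.954086, r(3.25) ≈ -0.108195, r(4.625) ≈ -0.996184.
Sum = Δs · [r(0.5) + r(1.875) + r(3.25) + r(4.625)].
Sum ≈ 0.452557.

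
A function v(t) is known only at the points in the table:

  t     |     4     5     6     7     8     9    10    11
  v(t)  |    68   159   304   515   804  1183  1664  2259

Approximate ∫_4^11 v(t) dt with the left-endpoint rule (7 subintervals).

Δt = 1.
Sum = 1·[68 + 159 + 304 + 515 + 804 + 1183 + 1664] = 4697.

4697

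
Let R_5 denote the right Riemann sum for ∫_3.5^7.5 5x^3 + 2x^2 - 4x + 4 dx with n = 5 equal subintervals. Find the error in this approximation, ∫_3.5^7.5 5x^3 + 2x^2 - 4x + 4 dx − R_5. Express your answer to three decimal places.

Exact integral: ∫_3.5^7.5 f(x) dx ≈ 3948.16667.
R_5 = 4771.02.
Error ≈ 3948.16667 − 4771.02 ≈ -822.853.

-822.853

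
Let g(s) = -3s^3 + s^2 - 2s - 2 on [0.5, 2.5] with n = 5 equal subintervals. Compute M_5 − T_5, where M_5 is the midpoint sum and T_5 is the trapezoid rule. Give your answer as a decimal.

1

M_5 = -33.75.
T_5 = -34.75.
M_5 − T_5 = 1.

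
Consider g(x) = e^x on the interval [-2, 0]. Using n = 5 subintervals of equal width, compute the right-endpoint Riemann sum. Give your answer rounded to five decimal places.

1.04910

Δx = (0 − (-2))/5 = 0.4.
Right endpoints: -1.6, -1.2, -0.8, -0.4, 0.
g(-1.6) ≈ 0.20190, g(-1.2) ≈ 0.30119, g(-0.8) ≈ 0.44933, g(-0.4) ≈ 0.67032, g(0) ≈ 1.00000.
Sum = Δx · [g(-1.6) + g(-1.2) + g(-0.8) + g(-0.4) + g(0)].
Sum ≈ 1.04910.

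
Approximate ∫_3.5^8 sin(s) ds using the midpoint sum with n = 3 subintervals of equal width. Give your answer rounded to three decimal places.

-0.870

Δs = (8 − 3.5)/3 = 1.5.
Midpoints: 4.25, 5.75, 7.25.
f(4.25) ≈ -0.895, f(5.75) ≈ -0.508, f(7.25) ≈ 0.823.
Sum = Δs · [f(4.25) + f(5.75) + f(7.25)].
Sum ≈ -0.870.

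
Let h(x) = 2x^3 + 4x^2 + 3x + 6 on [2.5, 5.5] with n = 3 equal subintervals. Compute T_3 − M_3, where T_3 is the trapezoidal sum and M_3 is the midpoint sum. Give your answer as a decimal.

T_3 = 707.
M_3 = 686.
T_3 − M_3 = 21.

21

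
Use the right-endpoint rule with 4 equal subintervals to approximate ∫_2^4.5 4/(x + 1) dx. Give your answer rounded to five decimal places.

2.24526

Δx = (4.5 − 2)/4 = 0.625.
Right endpoints: 2.625, 3.25, 3.875, 4.5.
f(2.625) = 32/29, f(3.25) = 16/17, f(3.875) = 32/39, f(4.5) = 8/11.
Sum = Δx · [f(2.625) + f(3.25) + f(3.875) + f(4.5)].
Sum ≈ 2.24526.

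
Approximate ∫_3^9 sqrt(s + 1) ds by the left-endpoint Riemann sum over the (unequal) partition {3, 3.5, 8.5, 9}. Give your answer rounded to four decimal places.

Subinterval widths: 0.5, 5, 0.5.
Left endpoints: 3, 3.5, 8.5.
f(3) ≈ 2.0000, f(3.5) ≈ 2.1213, f(8.5) ≈ 3.0822.
Sum = Σ Δs_i · f(s_i).
Sum ≈ 13.1477.

13.1477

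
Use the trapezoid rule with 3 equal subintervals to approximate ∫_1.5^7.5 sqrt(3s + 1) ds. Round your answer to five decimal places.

22.34182

Δs = (7.5 − 1.5)/3 = 2.
f(1.5) ≈ 2.34521, f(3.5) ≈ 3.39116, f(5.5) ≈ 4.18330, f(7.5) ≈ 4.84768.
T_3 = (Δs/2)·[f(s_0) + 2f(s_1) + 2f(s_2) + f(s_3)].
Sum ≈ 22.34182.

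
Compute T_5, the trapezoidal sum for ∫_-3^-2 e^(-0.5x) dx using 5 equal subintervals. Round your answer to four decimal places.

3.5298

Δx = (-2 − (-3))/5 = 0.2.
f(-3) ≈ 4.4817, f(-2.8) ≈ 4.0552, f(-2.6) ≈ 3.6693, f(-2.4) ≈ 3.3201, f(-2.2) ≈ 3.0042, f(-2) ≈ 2.7183.
T_5 = (Δx/2)·[f(x_0) + 2f(x_1) + ... + 2f(x_{4}) + f(x_5)].
Sum ≈ 3.5298.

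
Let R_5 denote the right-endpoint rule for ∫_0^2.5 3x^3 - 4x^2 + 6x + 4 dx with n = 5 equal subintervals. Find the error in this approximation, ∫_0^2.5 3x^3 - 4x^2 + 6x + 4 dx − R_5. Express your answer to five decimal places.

-9.97396

Exact integral: ∫_0^2.5 f(x) dx ≈ 37.2135417.
R_5 = 47.1875.
Error ≈ 37.2135417 − 47.1875 ≈ -9.97396.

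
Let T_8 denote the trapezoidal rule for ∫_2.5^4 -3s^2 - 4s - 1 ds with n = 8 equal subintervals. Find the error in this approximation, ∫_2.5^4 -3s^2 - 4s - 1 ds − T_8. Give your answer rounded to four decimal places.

0.0264

Exact integral: ∫_2.5^4 f(s) ds = -69.375.
T_8 ≈ -69.401367.
Error ≈ -69.375 − (-69.401367) ≈ 0.0264.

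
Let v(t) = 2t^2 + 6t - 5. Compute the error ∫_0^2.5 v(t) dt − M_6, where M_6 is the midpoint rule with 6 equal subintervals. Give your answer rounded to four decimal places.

Exact integral: ∫_0^2.5 v(t) dt ≈ 16.666667.
M_6 ≈ 16.594329.
Error ≈ 16.666667 − 16.594329 ≈ 0.0723.

0.0723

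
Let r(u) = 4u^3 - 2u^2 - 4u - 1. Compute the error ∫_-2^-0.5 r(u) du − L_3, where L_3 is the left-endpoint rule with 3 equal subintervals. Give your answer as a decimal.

9.3125

Exact integral: ∫_-2^-0.5 r(u) du = -15.1875.
L_3 = -24.5.
Error = -15.1875 − (-24.5) = 9.3125.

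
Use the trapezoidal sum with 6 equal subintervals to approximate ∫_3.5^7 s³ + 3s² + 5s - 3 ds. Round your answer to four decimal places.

947.9562

Δs = (7 − 3.5)/6 = 7/12.
f(3.5) = 94.125, f(49/12) = 234181/1728, f(14/3) = 5057/27, f(5.25) = 250.640625, f(35/6) = 70577/216, f(77/12) = 720233/1728, f(7) = 522.
T_6 = (Δs/2)·[f(s_0) + 2f(s_1) + ... + 2f(s_{5}) + f(s_6)].
Sum ≈ 947.9562.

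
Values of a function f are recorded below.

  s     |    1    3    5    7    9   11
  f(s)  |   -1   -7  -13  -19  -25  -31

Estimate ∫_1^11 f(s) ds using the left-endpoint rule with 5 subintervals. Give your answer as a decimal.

-130

Δs = 2.
Sum = 2·[(-1) + (-7) + (-13) + (-19) + (-25)] = -130.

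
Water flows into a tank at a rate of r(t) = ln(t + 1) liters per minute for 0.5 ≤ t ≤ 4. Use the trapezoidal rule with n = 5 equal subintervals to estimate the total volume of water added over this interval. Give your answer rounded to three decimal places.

Δt = (4 − 0.5)/5 = 0.7.
r(0.5) ≈ 0.405, r(1.2) ≈ 0.788, r(1.9) ≈ 1.065, r(2.6) ≈ 1.281, r(3.3) ≈ 1.459, r(4) ≈ 1.609.
T_5 = (Δt/2)·[r(t_0) + 2r(t_1) + ... + 2r(t_{4}) + r(t_5)].
Sum ≈ 3.920.

3.920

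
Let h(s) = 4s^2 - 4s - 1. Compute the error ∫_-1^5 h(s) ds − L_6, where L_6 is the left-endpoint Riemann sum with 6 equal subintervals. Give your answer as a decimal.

32

Exact integral: ∫_-1^5 h(s) ds = 114.
L_6 = 82.
Error = 114 − 82 = 32.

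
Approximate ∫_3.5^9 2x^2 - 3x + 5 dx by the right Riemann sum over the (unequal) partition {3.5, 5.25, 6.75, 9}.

Subinterval widths: 1.75, 1.5, 2.25.
Right endpoints: 5.25, 6.75, 9.
f(5.25) = 44.375, f(6.75) = 75.875, f(9) = 140.
Sum = Σ Δx_i · f(x_i).
Sum = 506.46875.

506.46875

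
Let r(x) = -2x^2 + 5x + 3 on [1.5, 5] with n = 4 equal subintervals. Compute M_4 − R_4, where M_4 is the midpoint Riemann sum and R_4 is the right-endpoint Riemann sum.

13.58984375

M_4 = -13.26171875.
R_4 = -26.8515625.
M_4 − R_4 = 13.58984375.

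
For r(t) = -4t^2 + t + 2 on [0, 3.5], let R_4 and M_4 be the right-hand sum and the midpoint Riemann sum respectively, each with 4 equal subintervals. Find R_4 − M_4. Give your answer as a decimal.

-22.5859375

R_4 = -65.734375.
M_4 = -43.1484375.
R_4 − M_4 = -22.5859375.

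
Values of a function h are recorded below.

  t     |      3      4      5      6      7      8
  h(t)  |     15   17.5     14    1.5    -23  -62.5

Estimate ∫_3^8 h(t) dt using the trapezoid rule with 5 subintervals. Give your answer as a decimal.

Δt = 1.
T_5 = (1/2)·[15 + 2·17.5 + 2·14 + 2·1.5 + 2·(-23) + (-62.5)] = -13.75.

-13.75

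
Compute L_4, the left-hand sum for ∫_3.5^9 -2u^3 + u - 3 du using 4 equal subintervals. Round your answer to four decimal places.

Δu = (9 − 3.5)/4 = 1.375.
Left endpoints: 3.5, 4.875, 6.25, 7.625.
f(3.5) = -85.25, f(4.875) = -229.83984375, f(6.25) = -485.03125, f(7.625) = -882.01953125.
Sum = Δu · [f(3.5) + f(4.875) + f(6.25) + f(7.625)].
Sum ≈ -2312.9434.

-2312.9434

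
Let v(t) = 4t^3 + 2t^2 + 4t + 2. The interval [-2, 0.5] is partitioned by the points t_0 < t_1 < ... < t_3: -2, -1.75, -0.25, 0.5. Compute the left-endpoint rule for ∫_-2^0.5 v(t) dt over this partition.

-37.171875

Subinterval widths: 0.25, 1.5, 0.75.
Left endpoints: -2, -1.75, -0.25.
v(-2) = -30, v(-1.75) = -20.3125, v(-0.25) = 1.0625.
Sum = Σ Δt_i · v(t_i).
Sum = -37.171875.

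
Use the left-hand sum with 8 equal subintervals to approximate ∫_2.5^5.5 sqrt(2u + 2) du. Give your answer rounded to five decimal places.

Δu = (5.5 − 2.5)/8 = 0.375.
Left endpoints: 2.5, 2.875, 3.25, 3.625, 4, 4.375, 4.75, 5.125.
f(2.5) ≈ 2.64575, f(2.875) ≈ 2.78388, f(3.25) ≈ 2.91548, f(3.625) ≈ 3.04138, f(4) ≈ 3.16228, f(4.375) ≈ 3.27872, f(4.75) ≈ 3.39116, f(5.125) ≈ 3.50000.
Sum = Δu · [f(2.5) + f(2.875) + f(3.25) + ...].
Sum ≈ 9.26949.

9.26949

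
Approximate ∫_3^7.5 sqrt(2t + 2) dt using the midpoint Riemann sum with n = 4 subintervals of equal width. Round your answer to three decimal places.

15.828

Δt = (7.5 − 3)/4 = 1.125.
Midpoints: 3.5625, 4.6875, 5.8125, 6.9375.
f(3.5625) ≈ 3.021, f(4.6875) ≈ 3.373, f(5.8125) ≈ 3.691, f(6.9375) ≈ 3.984.
Sum = Δt · [f(3.5625) + f(4.6875) + f(5.8125) + f(6.9375)].
Sum ≈ 15.828.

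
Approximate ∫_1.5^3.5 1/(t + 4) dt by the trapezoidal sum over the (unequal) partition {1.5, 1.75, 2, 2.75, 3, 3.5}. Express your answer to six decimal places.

Subinterval widths: 0.25, 0.25, 0.75, 0.25, 0.5.
f(1.5) = 2/11, f(1.75) = 4/23, f(2) = 1/6, f(2.75) = 4/27, f(3) = 1/7, f(3.5) = 2/15.
On each subinterval the trapezoid contributes (Δt_i/2)·[f(t_{i-1}) + f(t_i)].
Sum ≈ 0.310518.

0.310518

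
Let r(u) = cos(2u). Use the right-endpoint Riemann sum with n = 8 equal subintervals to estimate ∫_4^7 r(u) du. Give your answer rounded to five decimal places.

0.05351

Δu = (7 − 4)/8 = 0.375.
Right endpoints: 4.375, 4.75, 5.125, 5.5, 5.875, 6.25, 6.625, 7.
r(4.375) ≈ -0.78085, r(4.75) ≈ -0.99717, r(5.125) ≈ -0.67839, r(5.5) ≈ 0.00443, r(5.875) ≈ 0.68487, r(6.25) ≈ 0.99780, r(6.625) ≈ 0.77529, r(7) ≈ 0.13674.
Sum = Δu · [r(4.375) + r(4.75) + r(5.125) + ...].
Sum ≈ 0.05351.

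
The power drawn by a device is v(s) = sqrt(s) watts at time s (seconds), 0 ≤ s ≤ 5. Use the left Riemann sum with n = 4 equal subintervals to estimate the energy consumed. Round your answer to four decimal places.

Δs = (5 − 0)/4 = 1.25.
Left endpoints: 0, 1.25, 2.5, 3.75.
v(0) ≈ 0.0000, v(1.25) ≈ 1.1180, v(2.5) ≈ 1.5811, v(3.75) ≈ 1.9365.
Sum = Δs · [v(0) + v(1.25) + v(2.5) + v(3.75)].
Sum ≈ 5.7946.

5.7946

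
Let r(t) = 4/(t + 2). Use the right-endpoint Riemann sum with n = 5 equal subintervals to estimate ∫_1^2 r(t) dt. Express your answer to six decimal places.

1.118043

Δt = (2 − 1)/5 = 0.2.
Right endpoints: 1.2, 1.4, 1.6, 1.8, 2.
r(1.2) = 1.25, r(1.4) = 20/17, r(1.6) = 10/9, r(1.8) = 20/19, r(2) = 1.
Sum = Δt · [r(1.2) + r(1.4) + r(1.6) + r(1.8) + r(2)].
Sum ≈ 1.118043.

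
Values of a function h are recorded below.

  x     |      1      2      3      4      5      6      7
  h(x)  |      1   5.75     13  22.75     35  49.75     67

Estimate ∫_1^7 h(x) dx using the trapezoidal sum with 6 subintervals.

Δx = 1.
T_6 = (1/2)·[1 + 2·5.75 + 2·13 + 2·22.75 + 2·35 + 2·49.75 + 67] = 160.25.

160.25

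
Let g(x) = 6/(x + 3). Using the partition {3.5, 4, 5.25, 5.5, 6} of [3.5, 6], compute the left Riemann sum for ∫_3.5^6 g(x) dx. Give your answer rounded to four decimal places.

Subinterval widths: 0.5, 1.25, 0.25, 0.5.
Left endpoints: 3.5, 4, 5.25, 5.5.
g(3.5) = 12/13, g(4) = 6/7, g(5.25) = 8/11, g(5.5) = 12/17.
Sum = Σ Δx_i · g(x_i).
Sum ≈ 2.0677.

2.0677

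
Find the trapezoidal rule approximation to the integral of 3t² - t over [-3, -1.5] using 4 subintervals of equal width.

27.10546875

Δt = (-1.5 − (-3))/4 = 0.375.
f(-3) = 30, f(-2.625) = 23.296875, f(-2.25) = 17.4375, f(-1.875) = 12.421875, f(-1.5) = 8.25.
T_4 = (Δt/2)·[f(t_0) + 2f(t_1) + 2f(t_2) + 2f(t_3) + f(t_4)].
Sum = 27.10546875.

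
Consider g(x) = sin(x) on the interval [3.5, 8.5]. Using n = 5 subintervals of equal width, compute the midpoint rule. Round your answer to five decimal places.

-0.34880

Δx = (8.5 − 3.5)/5 = 1.
Midpoints: 4, 5, 6, 7, 8.
g(4) ≈ -0.75680, g(5) ≈ -0.95892, g(6) ≈ -0.27942, g(7) ≈ 0.65699, g(8) ≈ 0.98936.
Sum = Δx · [g(4) + g(5) + g(6) + g(7) + g(8)].
Sum ≈ -0.34880.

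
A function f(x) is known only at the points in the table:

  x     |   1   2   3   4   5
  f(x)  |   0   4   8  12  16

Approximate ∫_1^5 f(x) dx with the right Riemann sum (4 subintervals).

Δx = 1.
Sum = 1·[4 + 8 + 12 + 16] = 40.

40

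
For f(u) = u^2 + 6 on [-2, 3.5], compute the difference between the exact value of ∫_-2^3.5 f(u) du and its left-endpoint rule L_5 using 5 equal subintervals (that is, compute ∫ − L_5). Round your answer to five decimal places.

Exact integral: ∫_-2^3.5 f(u) du ≈ 49.9583333.
L_5 = 46.53.
Error ≈ 49.9583333 − 46.53 ≈ 3.42833.

3.42833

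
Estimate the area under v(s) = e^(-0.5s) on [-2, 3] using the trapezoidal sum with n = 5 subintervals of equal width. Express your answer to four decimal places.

5.0938

Δs = (3 − (-2))/5 = 1.
v(-2) ≈ 2.7183, v(-1) ≈ 1.6487, v(0) ≈ 1.0000, v(1) ≈ 0.6065, v(2) ≈ 0.3679, v(3) ≈ 0.2231.
T_5 = (Δs/2)·[v(s_0) + 2v(s_1) + ... + 2v(s_{4}) + v(s_5)].
Sum ≈ 5.0938.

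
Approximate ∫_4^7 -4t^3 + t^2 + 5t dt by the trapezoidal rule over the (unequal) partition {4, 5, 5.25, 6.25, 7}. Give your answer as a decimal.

-1995.34375

Subinterval widths: 1, 0.25, 1, 0.75.
f(4) = -220, f(5) = -450, f(5.25) = -525, f(6.25) = -906.25, f(7) = -1288.
On each subinterval the trapezoid contributes (Δt_i/2)·[f(t_{i-1}) + f(t_i)].
Sum = -1995.34375.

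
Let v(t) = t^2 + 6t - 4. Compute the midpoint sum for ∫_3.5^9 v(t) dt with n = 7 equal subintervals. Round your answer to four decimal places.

412.6754

Δt = (9 − 3.5)/7 = 11/14.
Midpoints: 109/28, 131/28, 153/28, 6.25, 197/28, 219/28, 241/28.
v(109/28) = 27057/784, v(131/28) = 36033/784, v(153/28) = 45977/784, v(6.25) = 72.5625, v(197/28) = 68769/784, v(219/28) = 81617/784, v(241/28) = 95433/784.
Sum = Δt · [v(109/28) + v(131/28) + v(153/28) + ...].
Sum ≈ 412.6754.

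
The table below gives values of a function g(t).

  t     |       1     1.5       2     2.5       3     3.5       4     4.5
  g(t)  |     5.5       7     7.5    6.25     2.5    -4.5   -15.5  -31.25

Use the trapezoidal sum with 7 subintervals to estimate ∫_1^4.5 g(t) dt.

-4.8125

Δt = 0.5.
T_7 = (0.5/2)·[5.5 + 2·7 + 2·7.5 + 2·6.25 + 2·2.5 + 2·(-4.5) + 2·(-15.5) + (-31.25)] = -4.8125.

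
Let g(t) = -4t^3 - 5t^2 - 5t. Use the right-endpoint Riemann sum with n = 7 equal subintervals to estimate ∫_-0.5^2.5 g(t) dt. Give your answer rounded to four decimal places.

-104.9541

Δt = (2.5 − (-0.5))/7 = 3/7.
Right endpoints: -1/14, 5/14, 11/14, 17/14, 23/14, 29/14, 2.5.
g(-1/14) = 457/1372, g(5/14) = -3575/1372, g(11/14) = -12287/1372, g(17/14) = -28271/1372, g(23/14) = -54119/1372, g(29/14) = -92423/1372, g(2.5) = -106.25.
Sum = Δt · [g(-1/14) + g(5/14) + g(11/14) + ...].
Sum ≈ -104.9541.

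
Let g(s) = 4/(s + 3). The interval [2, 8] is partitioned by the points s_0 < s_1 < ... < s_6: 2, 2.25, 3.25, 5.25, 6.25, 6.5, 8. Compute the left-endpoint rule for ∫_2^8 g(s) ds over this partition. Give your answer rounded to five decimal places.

Subinterval widths: 0.25, 1, 2, 1, 0.25, 1.5.
Left endpoints: 2, 2.25, 3.25, 5.25, 6.25, 6.5.
g(2) = 0.8, g(2.25) = 16/21, g(3.25) = 0.64, g(5.25) = 16/33, g(6.25) = 16/37, g(6.5) = 8/19.
Sum = Σ Δs_i · g(s_i).
Sum ≈ 3.46644.

3.46644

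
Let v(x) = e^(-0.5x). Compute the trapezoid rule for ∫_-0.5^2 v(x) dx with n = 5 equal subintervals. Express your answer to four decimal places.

Δx = (2 − (-0.5))/5 = 0.5.
v(-0.5) ≈ 1.2840, v(0) ≈ 1.0000, v(0.5) ≈ 0.7788, v(1) ≈ 0.6065, v(1.5) ≈ 0.4724, v(2) ≈ 0.3679.
T_5 = (Δx/2)·[v(x_0) + 2v(x_1) + ... + 2v(x_{4}) + v(x_5)].
Sum ≈ 1.8418.

1.8418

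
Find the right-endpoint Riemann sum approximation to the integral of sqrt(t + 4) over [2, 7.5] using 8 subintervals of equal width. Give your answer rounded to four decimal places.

Δt = (7.5 − 2)/8 = 0.6875.
Right endpoints: 2.6875, 3.375, 4.0625, 4.75, 5.4375, 6.125, 6.8125, 7.5.
f(2.6875) ≈ 2.5860, f(3.375) ≈ 2.7157, f(4.0625) ≈ 2.8395, f(4.75) ≈ 2.9580, f(5.4375) ≈ 3.0721, f(6.125) ≈ 3.1820, f(6.8125) ≈ 3.2882, f(7.5) ≈ 3.3912.
Sum = Δt · [f(2.6875) + f(3.375) + f(4.0625) + ...].
Sum ≈ 16.5224.

16.5224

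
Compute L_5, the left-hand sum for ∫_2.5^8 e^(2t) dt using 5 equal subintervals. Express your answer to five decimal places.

1218011.44868

Δt = (8 − 2.5)/5 = 1.1.
Left endpoints: 2.5, 3.6, 4.7, 5.8, 6.9.
f(2.5) ≈ 148.41316, f(3.6) ≈ 1339.43076, f(4.7) ≈ 12088.38073, f(5.8) ≈ 109097.79928, f(6.9) ≈ 984609.11123.
Sum = Δt · [f(2.5) + f(3.6) + f(4.7) + f(5.8) + f(6.9)].
Sum ≈ 1218011.44868.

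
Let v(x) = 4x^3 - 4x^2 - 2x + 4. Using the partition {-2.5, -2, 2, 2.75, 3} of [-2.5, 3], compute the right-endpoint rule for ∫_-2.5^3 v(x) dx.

100.078125

Subinterval widths: 0.5, 4, 0.75, 0.25.
Right endpoints: -2, 2, 2.75, 3.
v(-2) = -40, v(2) = 16, v(2.75) = 51.4375, v(3) = 70.
Sum = Σ Δx_i · v(x_i).
Sum = 100.078125.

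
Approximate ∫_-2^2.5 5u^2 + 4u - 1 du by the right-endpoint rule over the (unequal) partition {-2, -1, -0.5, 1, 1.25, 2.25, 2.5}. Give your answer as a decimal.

Subinterval widths: 1, 0.5, 1.5, 0.25, 1, 0.25.
Right endpoints: -1, -0.5, 1, 1.25, 2.25, 2.5.
f(-1) = 0, f(-0.5) = -1.75, f(1) = 8, f(1.25) = 11.8125, f(2.25) = 33.3125, f(2.5) = 40.25.
Sum = Σ Δu_i · f(u_i).
Sum = 57.453125.

57.453125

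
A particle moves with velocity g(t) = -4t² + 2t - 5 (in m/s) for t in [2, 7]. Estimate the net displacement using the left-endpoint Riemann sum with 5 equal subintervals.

Δt = (7 − 2)/5 = 1.
Left endpoints: 2, 3, 4, 5, 6.
g(2) = -17, g(3) = -35, g(4) = -61, g(5) = -95, g(6) = -137.
Sum = Δt · [g(2) + g(3) + g(4) + g(5) + g(6)].
Sum = -345.

-345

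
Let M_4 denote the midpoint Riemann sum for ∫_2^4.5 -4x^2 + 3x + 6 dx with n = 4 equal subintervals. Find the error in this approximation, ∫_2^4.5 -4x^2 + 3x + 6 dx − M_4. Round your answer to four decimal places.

Exact integral: ∫_2^4.5 f(x) dx ≈ -71.458333.
M_4 = -71.1328125.
Error ≈ -71.458333 − (-71.1328125) ≈ -0.3255.

-0.3255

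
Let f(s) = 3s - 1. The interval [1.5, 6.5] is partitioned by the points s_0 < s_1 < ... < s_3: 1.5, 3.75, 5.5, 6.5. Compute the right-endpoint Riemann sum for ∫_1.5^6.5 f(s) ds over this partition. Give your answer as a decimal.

68.6875

Subinterval widths: 2.25, 1.75, 1.
Right endpoints: 3.75, 5.5, 6.5.
f(3.75) = 10.25, f(5.5) = 15.5, f(6.5) = 18.5.
Sum = Σ Δs_i · f(s_i).
Sum = 68.6875.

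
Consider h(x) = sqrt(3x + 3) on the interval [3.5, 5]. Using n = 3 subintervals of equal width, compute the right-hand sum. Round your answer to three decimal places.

6.089

Δx = (5 − 3.5)/3 = 0.5.
Right endpoints: 4, 4.5, 5.
h(4) ≈ 3.873, h(4.5) ≈ 4.062, h(5) ≈ 4.243.
Sum = Δx · [h(4) + h(4.5) + h(5)].
Sum ≈ 6.089.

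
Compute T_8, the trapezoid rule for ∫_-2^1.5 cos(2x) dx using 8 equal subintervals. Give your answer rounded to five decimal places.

-0.28795

Δx = (1.5 − (-2))/8 = 0.4375.
f(-2) ≈ -0.65364, f(-1.5625) ≈ -0.99986, f(-1.125) ≈ -0.62817, f(-0.6875) ≈ 0.19455, f(-0.25) ≈ 0.87758, f(0.1875) ≈ 0.93051, f(0.625) ≈ 0.31532, f(1.0625) ≈ -0.52627, f(1.5) ≈ -0.98999.
T_8 = (Δx/2)·[f(x_0) + 2f(x_1) + ... + 2f(x_{7}) + f(x_8)].
Sum ≈ -0.28795.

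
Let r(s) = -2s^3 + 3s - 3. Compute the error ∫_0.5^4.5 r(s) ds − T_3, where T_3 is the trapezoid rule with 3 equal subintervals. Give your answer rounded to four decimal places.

Exact integral: ∫_0.5^4.5 r(s) ds = -187.
T_3 ≈ -204.777778.
Error ≈ -187 − (-204.777778) ≈ 17.7778.

17.7778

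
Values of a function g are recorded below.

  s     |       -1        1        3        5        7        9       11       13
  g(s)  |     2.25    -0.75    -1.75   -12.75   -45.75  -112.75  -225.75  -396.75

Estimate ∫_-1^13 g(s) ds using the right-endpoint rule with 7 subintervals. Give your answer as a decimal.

Δs = 2.
Sum = 2·[(-0.75) + (-1.75) + (-12.75) + (-45.75) + (-112.75) + (-225.75) + (-396.75)] = -1592.5.

-1592.5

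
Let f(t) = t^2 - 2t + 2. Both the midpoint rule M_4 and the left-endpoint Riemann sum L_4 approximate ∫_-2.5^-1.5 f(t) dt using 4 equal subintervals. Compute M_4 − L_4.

-0.765625

M_4 = 10.078125.
L_4 = 10.84375.
M_4 − L_4 = -0.765625.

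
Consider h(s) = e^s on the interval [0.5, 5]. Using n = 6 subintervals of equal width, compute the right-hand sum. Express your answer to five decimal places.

Δs = (5 − 0.5)/6 = 0.75.
Right endpoints: 1.25, 2, 2.75, 3.5, 4.25, 5.
h(1.25) ≈ 3.49034, h(2) ≈ 7.38906, h(2.75) ≈ 15.64263, h(3.5) ≈ 33.11545, h(4.25) ≈ 70.10541, h(5) ≈ 148.41316.
Sum = Δs · [h(1.25) + h(2) + h(2.75) + ...].
Sum ≈ 208.61704.

208.61704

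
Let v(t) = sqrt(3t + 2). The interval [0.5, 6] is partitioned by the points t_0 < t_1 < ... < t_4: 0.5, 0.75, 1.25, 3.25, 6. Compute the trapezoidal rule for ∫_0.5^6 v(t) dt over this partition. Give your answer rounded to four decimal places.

Subinterval widths: 0.25, 0.5, 2, 2.75.
v(0.5) ≈ 1.8708, v(0.75) ≈ 2.0616, v(1.25) ≈ 2.3979, v(3.25) ≈ 3.4278, v(6) ≈ 4.4721.
On each subinterval the trapezoid contributes (Δt_i/2)·[v(t_{i-1}) + v(t_i)].
Sum ≈ 18.2946.

18.2946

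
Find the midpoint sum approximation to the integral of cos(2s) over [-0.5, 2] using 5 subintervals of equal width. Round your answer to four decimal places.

0.0442

Δs = (2 − (-0.5))/5 = 0.5.
Midpoints: -0.25, 0.25, 0.75, 1.25, 1.75.
f(-0.25) ≈ 0.8776, f(0.25) ≈ 0.8776, f(0.75) ≈ 0.0707, f(1.25) ≈ -0.8011, f(1.75) ≈ -0.9365.
Sum = Δs · [f(-0.25) + f(0.25) + f(0.75) + f(1.25) + f(1.75)].
Sum ≈ 0.0442.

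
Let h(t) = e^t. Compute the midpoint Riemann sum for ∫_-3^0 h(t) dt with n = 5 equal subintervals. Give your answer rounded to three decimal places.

0.936

Δt = (0 − (-3))/5 = 0.6.
Midpoints: -2.7, -2.1, -1.5, -0.9, -0.3.
h(-2.7) ≈ 0.067, h(-2.1) ≈ 0.122, h(-1.5) ≈ 0.223, h(-0.9) ≈ 0.407, h(-0.3) ≈ 0.741.
Sum = Δt · [h(-2.7) + h(-2.1) + h(-1.5) + h(-0.9) + h(-0.3)].
Sum ≈ 0.936.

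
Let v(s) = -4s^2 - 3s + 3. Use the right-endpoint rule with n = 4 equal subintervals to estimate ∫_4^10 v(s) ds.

Δs = (10 − 4)/4 = 1.5.
Right endpoints: 5.5, 7, 8.5, 10.
v(5.5) = -134.5, v(7) = -214, v(8.5) = -311.5, v(10) = -427.
Sum = Δs · [v(5.5) + v(7) + v(8.5) + v(10)].
Sum = -1630.5.

-1630.5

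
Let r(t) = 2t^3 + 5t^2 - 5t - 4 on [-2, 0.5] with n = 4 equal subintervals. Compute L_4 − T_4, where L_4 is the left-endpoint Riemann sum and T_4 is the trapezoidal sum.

L_4 ≈ 9.7167969.
T_4 ≈ 5.0292969.
L_4 − T_4 = 4.6875.

4.6875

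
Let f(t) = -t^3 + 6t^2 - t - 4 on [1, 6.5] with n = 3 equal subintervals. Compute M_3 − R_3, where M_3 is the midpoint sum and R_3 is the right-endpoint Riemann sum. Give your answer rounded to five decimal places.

M_3 ≈ 66.6970486.
R_3 ≈ 13.4444444.
M_3 − R_3 ≈ 53.25260.

53.25260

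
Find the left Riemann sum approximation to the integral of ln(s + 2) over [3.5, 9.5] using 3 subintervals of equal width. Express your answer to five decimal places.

11.94189

Δs = (9.5 − 3.5)/3 = 2.
Left endpoints: 3.5, 5.5, 7.5.
f(3.5) ≈ 1.70475, f(5.5) ≈ 2.01490, f(7.5) ≈ 2.25129.
Sum = Δs · [f(3.5) + f(5.5) + f(7.5)].
Sum ≈ 11.94189.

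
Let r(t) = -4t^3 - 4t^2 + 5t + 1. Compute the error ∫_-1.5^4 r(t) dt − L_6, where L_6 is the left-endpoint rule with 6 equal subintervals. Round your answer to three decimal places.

-121.490

Exact integral: ∫_-1.5^4 r(t) dt ≈ -300.89583.
L_6 ≈ -179.40567.
Error ≈ -300.89583 − (-179.40567) ≈ -121.490.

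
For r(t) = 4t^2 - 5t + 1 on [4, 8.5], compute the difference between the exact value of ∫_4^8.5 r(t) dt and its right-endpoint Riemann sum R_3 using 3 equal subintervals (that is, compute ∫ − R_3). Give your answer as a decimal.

-158.625

Exact integral: ∫_4^8.5 r(t) dt = 597.375.
R_3 = 756.
Error = 597.375 − 756 = -158.625.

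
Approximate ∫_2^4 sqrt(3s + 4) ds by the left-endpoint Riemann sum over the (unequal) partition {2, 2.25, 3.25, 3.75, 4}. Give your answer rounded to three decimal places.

6.900

Subinterval widths: 0.25, 1, 0.5, 0.25.
Left endpoints: 2, 2.25, 3.25, 3.75.
f(2) ≈ 3.162, f(2.25) ≈ 3.279, f(3.25) ≈ 3.708, f(3.75) ≈ 3.905.
Sum = Σ Δs_i · f(s_i).
Sum ≈ 6.900.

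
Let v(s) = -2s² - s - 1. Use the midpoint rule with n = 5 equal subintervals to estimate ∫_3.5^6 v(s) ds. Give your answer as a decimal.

-129.6875

Δs = (6 − 3.5)/5 = 0.5.
Midpoints: 3.75, 4.25, 4.75, 5.25, 5.75.
v(3.75) = -32.875, v(4.25) = -41.375, v(4.75) = -50.875, v(5.25) = -61.375, v(5.75) = -72.875.
Sum = Δs · [v(3.75) + v(4.25) + v(4.75) + v(5.25) + v(5.75)].
Sum = -129.6875.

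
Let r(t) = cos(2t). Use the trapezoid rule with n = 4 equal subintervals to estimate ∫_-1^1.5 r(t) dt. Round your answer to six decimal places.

0.454972

Δt = (1.5 − (-1))/4 = 0.625.
r(-1) ≈ -0.416147, r(-0.375) ≈ 0.731689, r(0.25) ≈ 0.877583, r(0.875) ≈ -0.178246, r(1.5) ≈ -0.989992.
T_4 = (Δt/2)·[r(t_0) + 2r(t_1) + 2r(t_2) + 2r(t_3) + r(t_4)].
Sum ≈ 0.454972.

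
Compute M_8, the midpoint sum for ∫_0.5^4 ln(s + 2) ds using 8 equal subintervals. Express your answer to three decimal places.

Δs = (4 − 0.5)/8 = 0.4375.
Midpoints: 0.71875, 1.15625, 1.59375, 2.03125, 2.46875, 2.90625, 3.34375, 3.78125.
f(0.71875) ≈ 1.000, f(1.15625) ≈ 1.149, f(1.59375) ≈ 1.279, f(2.03125) ≈ 1.394, f(2.46875) ≈ 1.497, f(2.90625) ≈ 1.591, f(3.34375) ≈ 1.676, f(3.78125) ≈ 1.755.
Sum = Δs · [f(0.71875) + f(1.15625) + f(1.59375) + ...].
Sum ≈ 4.962.

4.962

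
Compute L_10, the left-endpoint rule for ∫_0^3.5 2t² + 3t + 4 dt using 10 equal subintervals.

54.97625

Δt = (3.5 − 0)/10 = 0.35.
Left endpoints: 0, 0.35, 0.7, 1.05, 1.4, 1.75, 2.1, 2.45, 2.8, 3.15.
f(0) = 4, f(0.35) = 5.295, f(0.7) = 7.08, f(1.05) = 9.355, f(1.4) = 12.12, f(1.75) = 15.375, f(2.1) = 19.12, f(2.45) = 23.355, f(2.8) = 28.08, f(3.15) = 33.295.
Sum = Δt · [f(0) + f(0.35) + f(0.7) + ...].
Sum = 54.97625.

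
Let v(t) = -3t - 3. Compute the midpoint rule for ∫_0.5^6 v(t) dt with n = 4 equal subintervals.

-70.125

Δt = (6 − 0.5)/4 = 1.375.
Midpoints: 1.1875, 2.5625, 3.9375, 5.3125.
v(1.1875) = -6.5625, v(2.5625) = -10.6875, v(3.9375) = -14.8125, v(5.3125) = -18.9375.
Sum = Δt · [v(1.1875) + v(2.5625) + v(3.9375) + v(5.3125)].
Sum = -70.125.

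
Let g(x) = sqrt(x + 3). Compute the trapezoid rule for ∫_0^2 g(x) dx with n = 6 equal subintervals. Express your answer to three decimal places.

3.989

Δx = (2 − 0)/6 = 1/3.
g(0) ≈ 1.732, g(1/3) ≈ 1.826, g(2/3) ≈ 1.915, g(1) ≈ 2.000, g(4/3) ≈ 2.082, g(5/3) ≈ 2.160, g(2) ≈ 2.236.
T_6 = (Δx/2)·[g(x_0) + 2g(x_1) + ... + 2g(x_{5}) + g(x_6)].
Sum ≈ 3.989.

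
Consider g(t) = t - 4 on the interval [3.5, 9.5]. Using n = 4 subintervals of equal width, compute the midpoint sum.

15

Δt = (9.5 − 3.5)/4 = 1.5.
Midpoints: 4.25, 5.75, 7.25, 8.75.
g(4.25) = 0.25, g(5.75) = 1.75, g(7.25) = 3.25, g(8.75) = 4.75.
Sum = Δt · [g(4.25) + g(5.75) + g(7.25) + g(8.75)].
Sum = 15.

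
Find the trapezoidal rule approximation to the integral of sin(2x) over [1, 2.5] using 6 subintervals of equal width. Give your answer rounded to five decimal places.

-0.34258

Δx = (2.5 − 1)/6 = 0.25.
f(1) ≈ 0.90930, f(1.25) ≈ 0.59847, f(1.5) ≈ 0.14112, f(1.75) ≈ -0.35078, f(2) ≈ -0.75680, f(2.25) ≈ -0.97753, f(2.5) ≈ -0.95892.
T_6 = (Δx/2)·[f(x_0) + 2f(x_1) + ... + 2f(x_{5}) + f(x_6)].
Sum ≈ -0.34258.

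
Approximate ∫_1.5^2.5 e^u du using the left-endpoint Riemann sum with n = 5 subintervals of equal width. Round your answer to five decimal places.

Δu = (2.5 − 1.5)/5 = 0.2.
Left endpoints: 1.5, 1.7, 1.9, 2.1, 2.3.
f(1.5) ≈ 4.48169, f(1.7) ≈ 5.47395, f(1.9) ≈ 6.68589, f(2.1) ≈ 8.16617, f(2.3) ≈ 9.97418.
Sum = Δu · [f(1.5) + f(1.7) + f(1.9) + f(2.1) + f(2.3)].
Sum ≈ 6.95638.

6.95638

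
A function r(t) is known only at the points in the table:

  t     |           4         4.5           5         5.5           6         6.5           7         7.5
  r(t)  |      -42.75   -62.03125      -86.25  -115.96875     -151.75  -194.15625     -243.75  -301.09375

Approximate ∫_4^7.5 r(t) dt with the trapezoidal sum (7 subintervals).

Δt = 0.5.
T_7 = (0.5/2)·[(-42.75) + 2·(-62.03125) + 2·(-86.25) + 2·(-115.96875) + 2·(-151.75) + 2·(-194.15625) + 2·(-243.75) + (-301.09375)] = -512.9140625.

-512.9140625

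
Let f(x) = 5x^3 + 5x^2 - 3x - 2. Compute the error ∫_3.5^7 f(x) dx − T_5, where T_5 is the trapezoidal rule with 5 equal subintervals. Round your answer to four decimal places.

Exact integral: ∫_3.5^7 f(x) dx ≈ 3251.755208.
T_5 = 3275.69375.
Error ≈ 3251.755208 − 3275.69375 ≈ -23.9385.

-23.9385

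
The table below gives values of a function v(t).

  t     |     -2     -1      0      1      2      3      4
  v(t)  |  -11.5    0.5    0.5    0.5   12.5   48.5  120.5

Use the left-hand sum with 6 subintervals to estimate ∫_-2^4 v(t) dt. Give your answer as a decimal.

51

Δt = 1.
Sum = 1·[(-11.5) + 0.5 + 0.5 + 0.5 + 12.5 + 48.5] = 51.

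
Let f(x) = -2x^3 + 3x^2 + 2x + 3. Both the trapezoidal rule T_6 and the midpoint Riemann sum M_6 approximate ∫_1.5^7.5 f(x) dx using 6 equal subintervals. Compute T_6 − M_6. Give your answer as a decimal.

-36

T_6 = -1113.
M_6 = -1077.
T_6 − M_6 = -36.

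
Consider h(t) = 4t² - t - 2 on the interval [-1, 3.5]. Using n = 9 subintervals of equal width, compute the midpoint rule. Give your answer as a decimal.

Δt = (3.5 − (-1))/9 = 0.5.
Midpoints: -0.75, -0.25, 0.25, 0.75, 1.25, 1.75, 2.25, 2.75, 3.25.
h(-0.75) = 1, h(-0.25) = -1.5, h(0.25) = -2, h(0.75) = -0.5, h(1.25) = 3, h(1.75) = 8.5, h(2.25) = 16, h(2.75) = 25.5, h(3.25) = 37.
Sum = Δt · [h(-0.75) + h(-0.25) + h(0.25) + ...].
Sum = 43.5.

43.5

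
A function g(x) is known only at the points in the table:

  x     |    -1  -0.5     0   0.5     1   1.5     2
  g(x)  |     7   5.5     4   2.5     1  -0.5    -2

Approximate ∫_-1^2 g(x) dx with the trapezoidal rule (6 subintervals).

Δx = 0.5.
T_6 = (0.5/2)·[7 + 2·5.5 + 2·4 + 2·2.5 + 2·1 + 2·(-0.5) + (-2)] = 7.5.

7.5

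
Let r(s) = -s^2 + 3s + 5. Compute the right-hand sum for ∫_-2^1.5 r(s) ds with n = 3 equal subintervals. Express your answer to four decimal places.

Δs = (1.5 − (-2))/3 = 7/6.
Right endpoints: -5/6, 1/3, 1.5.
r(-5/6) = 65/36, r(1/3) = 53/9, r(1.5) = 7.25.
Sum = Δs · [r(-5/6) + r(1/3) + r(1.5)].
Sum ≈ 17.4352.

17.4352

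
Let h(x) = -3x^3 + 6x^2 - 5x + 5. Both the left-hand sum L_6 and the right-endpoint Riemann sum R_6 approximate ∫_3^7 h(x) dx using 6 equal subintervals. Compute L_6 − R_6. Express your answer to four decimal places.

L_6 ≈ -956.888889.
R_6 ≈ -1442.222222.
L_6 − R_6 ≈ 485.3333.

485.3333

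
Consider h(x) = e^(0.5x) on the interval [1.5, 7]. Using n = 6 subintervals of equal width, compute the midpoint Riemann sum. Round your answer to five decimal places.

61.45756

Δx = (7 − 1.5)/6 = 11/12.
Midpoints: 47/24, 2.875, 91/24, 113/24, 5.625, 157/24.
h(47/24) ≈ 2.66224, h(2.875) ≈ 4.21016, h(91/24) ≈ 6.65809, h(113/24) ≈ 10.52935, h(5.625) ≈ 16.65149, h(157/24) ≈ 26.33327.
Sum = Δx · [h(47/24) + h(2.875) + h(91/24) + ...].
Sum ≈ 61.45756.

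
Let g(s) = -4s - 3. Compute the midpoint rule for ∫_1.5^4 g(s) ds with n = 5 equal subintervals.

Δs = (4 − 1.5)/5 = 0.5.
Midpoints: 1.75, 2.25, 2.75, 3.25, 3.75.
g(1.75) = -10, g(2.25) = -12, g(2.75) = -14, g(3.25) = -16, g(3.75) = -18.
Sum = Δs · [g(1.75) + g(2.25) + g(2.75) + g(3.25) + g(3.75)].
Sum = -35.

-35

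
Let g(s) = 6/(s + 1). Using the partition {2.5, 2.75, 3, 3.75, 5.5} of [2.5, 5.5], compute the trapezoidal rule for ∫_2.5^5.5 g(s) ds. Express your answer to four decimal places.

Subinterval widths: 0.25, 0.25, 0.75, 1.75.
g(2.5) = 12/7, g(2.75) = 1.6, g(3) = 1.5, g(3.75) = 24/19, g(5.5) = 12/13.
On each subinterval the trapezoid contributes (Δs_i/2)·[g(s_{i-1}) + g(s_i)].
Sum ≈ 3.7509.

3.7509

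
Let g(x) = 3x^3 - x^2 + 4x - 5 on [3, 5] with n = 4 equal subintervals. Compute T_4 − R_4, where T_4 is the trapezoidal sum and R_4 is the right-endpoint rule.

T_4 = 400.25.
R_4 = 471.75.
T_4 − R_4 = -71.5.

-71.5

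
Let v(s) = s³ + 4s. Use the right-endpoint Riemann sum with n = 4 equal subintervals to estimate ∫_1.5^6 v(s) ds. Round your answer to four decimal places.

530.6396

Δs = (6 − 1.5)/4 = 1.125.
Right endpoints: 2.625, 3.75, 4.875, 6.
v(2.625) = 14637/512, v(3.75) = 67.734375, v(4.875) = 69303/512, v(6) = 240.
Sum = Δs · [v(2.625) + v(3.75) + v(4.875) + v(6)].
Sum ≈ 530.6396.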